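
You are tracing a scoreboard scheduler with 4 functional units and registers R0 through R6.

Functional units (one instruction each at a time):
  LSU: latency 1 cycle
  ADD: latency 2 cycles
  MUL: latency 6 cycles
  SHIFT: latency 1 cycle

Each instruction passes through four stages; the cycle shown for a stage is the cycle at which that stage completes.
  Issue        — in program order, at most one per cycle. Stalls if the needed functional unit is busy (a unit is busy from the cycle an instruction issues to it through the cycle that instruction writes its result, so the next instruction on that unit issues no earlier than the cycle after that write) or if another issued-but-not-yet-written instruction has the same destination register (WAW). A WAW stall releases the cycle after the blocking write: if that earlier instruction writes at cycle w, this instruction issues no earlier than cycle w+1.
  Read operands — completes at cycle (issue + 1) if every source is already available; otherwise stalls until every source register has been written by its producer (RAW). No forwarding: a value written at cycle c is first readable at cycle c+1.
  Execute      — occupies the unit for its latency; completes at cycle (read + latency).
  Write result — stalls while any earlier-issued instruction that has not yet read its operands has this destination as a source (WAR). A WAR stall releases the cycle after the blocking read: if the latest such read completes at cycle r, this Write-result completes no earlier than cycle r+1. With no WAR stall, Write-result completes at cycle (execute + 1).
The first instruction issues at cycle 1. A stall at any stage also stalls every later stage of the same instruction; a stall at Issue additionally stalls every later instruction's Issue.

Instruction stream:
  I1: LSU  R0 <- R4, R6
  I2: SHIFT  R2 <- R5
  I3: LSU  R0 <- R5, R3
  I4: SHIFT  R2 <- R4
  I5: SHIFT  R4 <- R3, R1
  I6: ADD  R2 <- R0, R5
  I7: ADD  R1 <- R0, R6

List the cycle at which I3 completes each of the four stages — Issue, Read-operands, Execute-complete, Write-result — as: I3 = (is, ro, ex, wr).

cycle 1: I1 issues→LSU
cycle 2: I1 reads · I2 issues→SHIFT
cycle 3: I1 exec-done · I2 reads
cycle 4: I1 writes R0 · I2 exec-done
cycle 5: I2 writes R2 · I3 issues→LSU
cycle 6: I3 reads · I4 issues→SHIFT
cycle 7: I3 exec-done · I4 reads
cycle 8: I3 writes R0 · I4 exec-done
cycle 9: I4 writes R2
cycle 10: I5 issues→SHIFT
cycle 11: I5 reads · I6 issues→ADD
cycle 12: I5 exec-done · I6 reads
cycle 13: I5 writes R4
cycle 14: I6 exec-done
cycle 15: I6 writes R2
cycle 16: I7 issues→ADD
cycle 17: I7 reads
cycle 19: I7 exec-done
cycle 20: I7 writes R1

I3 = (5, 6, 7, 8)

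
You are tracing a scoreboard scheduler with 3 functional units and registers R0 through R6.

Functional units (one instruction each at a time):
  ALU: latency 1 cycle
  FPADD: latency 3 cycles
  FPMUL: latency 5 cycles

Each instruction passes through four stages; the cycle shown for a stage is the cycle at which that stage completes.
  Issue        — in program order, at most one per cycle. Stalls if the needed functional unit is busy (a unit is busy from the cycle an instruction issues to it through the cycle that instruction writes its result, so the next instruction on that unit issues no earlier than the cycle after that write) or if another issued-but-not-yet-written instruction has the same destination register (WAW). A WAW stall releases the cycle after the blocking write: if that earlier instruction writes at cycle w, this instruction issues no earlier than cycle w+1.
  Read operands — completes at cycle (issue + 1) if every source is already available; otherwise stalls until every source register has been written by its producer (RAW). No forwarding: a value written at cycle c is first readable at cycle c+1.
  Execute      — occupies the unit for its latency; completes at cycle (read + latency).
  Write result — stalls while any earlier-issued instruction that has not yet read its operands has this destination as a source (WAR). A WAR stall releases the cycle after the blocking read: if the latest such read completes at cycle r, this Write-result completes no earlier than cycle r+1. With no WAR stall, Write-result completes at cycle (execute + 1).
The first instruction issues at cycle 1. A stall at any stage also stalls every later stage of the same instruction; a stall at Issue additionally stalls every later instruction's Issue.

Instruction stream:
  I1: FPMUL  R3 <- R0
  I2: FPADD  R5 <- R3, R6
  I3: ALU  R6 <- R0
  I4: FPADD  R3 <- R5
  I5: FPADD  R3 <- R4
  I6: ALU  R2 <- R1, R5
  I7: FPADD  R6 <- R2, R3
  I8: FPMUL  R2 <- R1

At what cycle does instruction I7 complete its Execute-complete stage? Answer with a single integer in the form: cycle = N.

cycle = 30

[1] I1 dispatched to FPMUL
[2] I1 operands ready; I2 dispatched to FPADD
[3] I3 dispatched to ALU
[4] I3 operands ready
[5] I3 complete
[7] I1 complete
[8] R3←I1
[9] I2 operands ready
[10] R6←I3
[12] I2 complete
[13] R5←I2
[14] I4 dispatched to FPADD
[15] I4 operands ready
[18] I4 complete
[19] R3←I4
[20] I5 dispatched to FPADD
[21] I5 operands ready; I6 dispatched to ALU
[22] I6 operands ready
[23] I6 complete
[24] I5 complete; R2←I6
[25] R3←I5
[26] I7 dispatched to FPADD
[27] I7 operands ready; I8 dispatched to FPMUL
[28] I8 operands ready
[30] I7 complete
[31] R6←I7
[33] I8 complete
[34] R2←I8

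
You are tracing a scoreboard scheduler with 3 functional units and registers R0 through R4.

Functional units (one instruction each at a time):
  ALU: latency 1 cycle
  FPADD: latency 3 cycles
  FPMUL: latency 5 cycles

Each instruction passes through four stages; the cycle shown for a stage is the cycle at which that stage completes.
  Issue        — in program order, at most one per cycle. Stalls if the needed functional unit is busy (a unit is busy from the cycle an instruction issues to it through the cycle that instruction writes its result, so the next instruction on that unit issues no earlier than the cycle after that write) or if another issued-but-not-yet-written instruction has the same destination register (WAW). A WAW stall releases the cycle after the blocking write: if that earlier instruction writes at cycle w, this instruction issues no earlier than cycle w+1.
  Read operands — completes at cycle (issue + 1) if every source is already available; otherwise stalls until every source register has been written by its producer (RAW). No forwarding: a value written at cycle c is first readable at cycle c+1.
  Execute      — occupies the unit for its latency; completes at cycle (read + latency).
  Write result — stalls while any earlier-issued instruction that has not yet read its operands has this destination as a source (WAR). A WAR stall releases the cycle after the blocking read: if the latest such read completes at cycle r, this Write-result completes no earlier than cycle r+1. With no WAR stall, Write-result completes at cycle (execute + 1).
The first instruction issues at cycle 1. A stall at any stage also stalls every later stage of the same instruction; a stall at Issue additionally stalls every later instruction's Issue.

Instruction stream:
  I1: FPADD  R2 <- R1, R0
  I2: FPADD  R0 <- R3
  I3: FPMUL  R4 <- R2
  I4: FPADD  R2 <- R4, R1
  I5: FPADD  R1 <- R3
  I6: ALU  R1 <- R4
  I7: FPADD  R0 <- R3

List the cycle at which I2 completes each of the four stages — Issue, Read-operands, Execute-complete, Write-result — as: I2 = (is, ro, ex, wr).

I1 -> (1, 2, 5, 6)
I2 -> (7, 8, 11, 12)  // struct: FPADD busy until I1 writes@6
I3 -> (8, 9, 14, 15)
I4 -> (13, 16, 19, 20)  // struct: FPADD busy until I2 writes@12, RAW R4: wait I3 write@15
I5 -> (21, 22, 25, 26)  // struct: FPADD busy until I4 writes@20
I6 -> (27, 28, 29, 30)  // WAW R1: wait I5 write@26
I7 -> (28, 29, 32, 33)

I2 = (7, 8, 11, 12)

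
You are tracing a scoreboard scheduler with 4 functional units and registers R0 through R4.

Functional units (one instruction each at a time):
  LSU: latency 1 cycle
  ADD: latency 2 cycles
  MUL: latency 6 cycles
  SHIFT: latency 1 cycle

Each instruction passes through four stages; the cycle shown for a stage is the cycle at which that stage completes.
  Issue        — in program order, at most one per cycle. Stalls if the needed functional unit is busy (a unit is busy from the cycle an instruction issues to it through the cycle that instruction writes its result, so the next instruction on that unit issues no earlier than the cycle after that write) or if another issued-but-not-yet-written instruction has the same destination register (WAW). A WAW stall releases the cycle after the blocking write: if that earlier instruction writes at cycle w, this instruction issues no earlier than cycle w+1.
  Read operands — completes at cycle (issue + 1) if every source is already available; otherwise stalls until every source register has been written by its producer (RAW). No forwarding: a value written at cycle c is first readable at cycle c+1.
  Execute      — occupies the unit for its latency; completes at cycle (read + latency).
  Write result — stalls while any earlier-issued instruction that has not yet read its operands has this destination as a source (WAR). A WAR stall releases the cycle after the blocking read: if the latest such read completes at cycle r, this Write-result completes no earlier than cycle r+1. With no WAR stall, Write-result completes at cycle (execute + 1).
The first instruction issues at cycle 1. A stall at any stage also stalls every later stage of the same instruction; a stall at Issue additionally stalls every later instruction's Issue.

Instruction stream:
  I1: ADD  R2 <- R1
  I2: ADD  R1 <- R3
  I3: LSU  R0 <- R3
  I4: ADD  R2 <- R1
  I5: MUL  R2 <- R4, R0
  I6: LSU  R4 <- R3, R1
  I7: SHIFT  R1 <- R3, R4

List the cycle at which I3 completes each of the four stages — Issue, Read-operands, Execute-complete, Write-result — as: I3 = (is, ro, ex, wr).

t=1  I1→ADD
t=2  I1 RO
t=4  I1 EX
t=5  I1 WR R2
t=6  I2→ADD
t=7  I2 RO | I3→LSU
t=8  I3 RO
t=9  I2 EX | I3 EX
t=10  I2 WR R1 | I3 WR R0
t=11  I4→ADD
t=12  I4 RO
t=14  I4 EX
t=15  I4 WR R2
t=16  I5→MUL
t=17  I5 RO | I6→LSU
t=18  I6 RO | I7→SHIFT
t=19  I6 EX
t=20  I6 WR R4
t=21  I7 RO
t=22  I7 EX
t=23  I5 EX | I7 WR R1
t=24  I5 WR R2

I3 = (7, 8, 9, 10)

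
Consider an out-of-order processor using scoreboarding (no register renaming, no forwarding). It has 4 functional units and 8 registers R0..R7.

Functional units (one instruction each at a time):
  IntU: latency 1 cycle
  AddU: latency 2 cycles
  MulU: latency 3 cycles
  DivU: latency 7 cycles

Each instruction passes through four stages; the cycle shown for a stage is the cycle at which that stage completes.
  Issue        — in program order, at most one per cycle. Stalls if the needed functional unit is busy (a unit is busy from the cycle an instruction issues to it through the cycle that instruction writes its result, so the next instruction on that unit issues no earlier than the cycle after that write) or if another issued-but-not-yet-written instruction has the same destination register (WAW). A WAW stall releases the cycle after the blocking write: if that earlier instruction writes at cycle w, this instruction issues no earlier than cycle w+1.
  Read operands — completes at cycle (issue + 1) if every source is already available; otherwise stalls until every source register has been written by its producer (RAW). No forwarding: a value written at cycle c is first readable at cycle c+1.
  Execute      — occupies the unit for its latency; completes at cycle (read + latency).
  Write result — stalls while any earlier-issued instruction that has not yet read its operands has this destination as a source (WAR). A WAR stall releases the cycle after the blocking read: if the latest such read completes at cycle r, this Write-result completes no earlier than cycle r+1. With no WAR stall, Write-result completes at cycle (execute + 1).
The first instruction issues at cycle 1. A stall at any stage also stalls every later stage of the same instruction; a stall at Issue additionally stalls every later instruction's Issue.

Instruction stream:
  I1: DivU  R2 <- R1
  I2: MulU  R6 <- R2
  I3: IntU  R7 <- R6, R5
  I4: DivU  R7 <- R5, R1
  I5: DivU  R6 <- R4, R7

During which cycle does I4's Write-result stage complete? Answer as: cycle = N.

I1: IS=1 RO=2 EX=9 WR=10
I2: IS=2 RO=11 EX=14 WR=15  [RAW R2: wait I1 write@10]
I3: IS=3 RO=16 EX=17 WR=18  [RAW R6: wait I2 write@15]
I4: IS=19 RO=20 EX=27 WR=28  [WAW R7: wait I3 write@18]
I5: IS=29 RO=30 EX=37 WR=38  [struct: DivU busy until I4 writes@28]

cycle = 28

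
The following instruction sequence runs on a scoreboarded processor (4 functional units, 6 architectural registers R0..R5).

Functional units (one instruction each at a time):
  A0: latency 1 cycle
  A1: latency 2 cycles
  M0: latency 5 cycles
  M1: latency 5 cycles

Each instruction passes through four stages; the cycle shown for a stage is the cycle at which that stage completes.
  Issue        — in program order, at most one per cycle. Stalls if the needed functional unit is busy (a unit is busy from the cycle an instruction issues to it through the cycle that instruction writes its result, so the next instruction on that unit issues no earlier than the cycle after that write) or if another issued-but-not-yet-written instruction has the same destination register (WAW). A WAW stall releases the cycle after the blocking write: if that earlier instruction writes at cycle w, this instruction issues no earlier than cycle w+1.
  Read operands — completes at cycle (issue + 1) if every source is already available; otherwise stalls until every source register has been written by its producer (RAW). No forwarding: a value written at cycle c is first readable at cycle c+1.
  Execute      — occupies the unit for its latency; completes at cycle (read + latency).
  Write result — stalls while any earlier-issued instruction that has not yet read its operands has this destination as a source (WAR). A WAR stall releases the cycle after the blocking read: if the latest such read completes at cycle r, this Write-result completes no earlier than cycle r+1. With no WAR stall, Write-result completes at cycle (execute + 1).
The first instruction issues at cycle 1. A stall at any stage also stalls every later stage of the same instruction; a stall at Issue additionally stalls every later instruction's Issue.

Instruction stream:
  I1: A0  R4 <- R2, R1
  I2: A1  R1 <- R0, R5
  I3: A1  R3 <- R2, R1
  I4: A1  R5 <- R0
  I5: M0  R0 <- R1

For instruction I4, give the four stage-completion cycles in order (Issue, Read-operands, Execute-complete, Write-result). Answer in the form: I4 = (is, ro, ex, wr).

  I1 | 1 | 2 | 3 | 4
  I2 | 2 | 3 | 5 | 6
  I3 | 7 | 8 | 10 | 11   struct: A1 busy until I2 writes@6
  I4 | 12 | 13 | 15 | 16   struct: A1 busy until I3 writes@11
  I5 | 13 | 14 | 19 | 20

I4 = (12, 13, 15, 16)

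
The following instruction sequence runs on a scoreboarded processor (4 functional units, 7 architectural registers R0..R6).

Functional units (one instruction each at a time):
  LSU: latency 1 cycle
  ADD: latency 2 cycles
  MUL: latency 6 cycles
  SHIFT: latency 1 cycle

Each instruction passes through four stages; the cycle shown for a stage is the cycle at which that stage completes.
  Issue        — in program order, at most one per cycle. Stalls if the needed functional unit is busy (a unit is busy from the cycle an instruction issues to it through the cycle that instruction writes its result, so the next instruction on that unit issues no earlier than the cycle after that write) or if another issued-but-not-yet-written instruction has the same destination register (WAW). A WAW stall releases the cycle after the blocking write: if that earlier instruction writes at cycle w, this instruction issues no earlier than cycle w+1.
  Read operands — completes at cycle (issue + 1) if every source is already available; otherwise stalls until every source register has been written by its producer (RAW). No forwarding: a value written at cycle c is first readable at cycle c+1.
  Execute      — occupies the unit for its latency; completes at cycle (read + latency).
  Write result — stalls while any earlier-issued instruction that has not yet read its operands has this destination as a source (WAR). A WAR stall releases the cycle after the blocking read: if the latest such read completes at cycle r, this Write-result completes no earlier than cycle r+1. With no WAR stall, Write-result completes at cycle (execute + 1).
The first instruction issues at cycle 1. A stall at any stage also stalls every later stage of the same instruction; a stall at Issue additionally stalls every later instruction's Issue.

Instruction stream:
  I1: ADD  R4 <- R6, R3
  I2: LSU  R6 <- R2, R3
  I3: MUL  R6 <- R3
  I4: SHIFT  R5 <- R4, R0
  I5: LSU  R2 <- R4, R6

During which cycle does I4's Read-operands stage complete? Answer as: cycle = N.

cycle = 8

I1 -> (1, 2, 4, 5)
I2 -> (2, 3, 4, 5)
I3 -> (6, 7, 13, 14)  // WAW R6: wait I2 write@5
I4 -> (7, 8, 9, 10)
I5 -> (8, 15, 16, 17)  // RAW R6: wait I3 write@14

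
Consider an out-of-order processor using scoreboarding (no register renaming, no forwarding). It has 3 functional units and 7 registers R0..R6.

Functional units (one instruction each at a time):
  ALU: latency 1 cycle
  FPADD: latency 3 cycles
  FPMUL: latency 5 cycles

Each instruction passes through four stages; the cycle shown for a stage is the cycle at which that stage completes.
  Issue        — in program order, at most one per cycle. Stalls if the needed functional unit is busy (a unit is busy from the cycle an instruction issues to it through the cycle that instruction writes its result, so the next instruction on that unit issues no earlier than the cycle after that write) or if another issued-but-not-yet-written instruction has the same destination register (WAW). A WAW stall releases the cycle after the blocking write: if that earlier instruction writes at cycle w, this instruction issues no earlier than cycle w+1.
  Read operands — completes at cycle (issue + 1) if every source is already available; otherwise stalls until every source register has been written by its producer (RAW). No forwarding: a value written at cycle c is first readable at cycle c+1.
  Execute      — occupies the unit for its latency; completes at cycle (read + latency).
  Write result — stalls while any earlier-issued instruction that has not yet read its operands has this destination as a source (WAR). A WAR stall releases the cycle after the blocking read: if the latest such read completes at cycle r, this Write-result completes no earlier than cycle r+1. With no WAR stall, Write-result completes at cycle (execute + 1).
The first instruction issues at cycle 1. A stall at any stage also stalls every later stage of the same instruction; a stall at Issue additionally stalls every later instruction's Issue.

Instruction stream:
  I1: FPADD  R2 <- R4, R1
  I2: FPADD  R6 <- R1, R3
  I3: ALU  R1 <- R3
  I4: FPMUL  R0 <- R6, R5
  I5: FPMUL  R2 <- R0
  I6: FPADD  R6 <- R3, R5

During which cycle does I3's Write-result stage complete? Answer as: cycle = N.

I1 -> (1, 2, 5, 6)
I2 -> (7, 8, 11, 12)  // struct: FPADD busy until I1 writes@6
I3 -> (8, 9, 10, 11)
I4 -> (9, 13, 18, 19)  // RAW R6: wait I2 write@12
I5 -> (20, 21, 26, 27)  // struct: FPMUL busy until I4 writes@19
I6 -> (21, 22, 25, 26)

cycle = 11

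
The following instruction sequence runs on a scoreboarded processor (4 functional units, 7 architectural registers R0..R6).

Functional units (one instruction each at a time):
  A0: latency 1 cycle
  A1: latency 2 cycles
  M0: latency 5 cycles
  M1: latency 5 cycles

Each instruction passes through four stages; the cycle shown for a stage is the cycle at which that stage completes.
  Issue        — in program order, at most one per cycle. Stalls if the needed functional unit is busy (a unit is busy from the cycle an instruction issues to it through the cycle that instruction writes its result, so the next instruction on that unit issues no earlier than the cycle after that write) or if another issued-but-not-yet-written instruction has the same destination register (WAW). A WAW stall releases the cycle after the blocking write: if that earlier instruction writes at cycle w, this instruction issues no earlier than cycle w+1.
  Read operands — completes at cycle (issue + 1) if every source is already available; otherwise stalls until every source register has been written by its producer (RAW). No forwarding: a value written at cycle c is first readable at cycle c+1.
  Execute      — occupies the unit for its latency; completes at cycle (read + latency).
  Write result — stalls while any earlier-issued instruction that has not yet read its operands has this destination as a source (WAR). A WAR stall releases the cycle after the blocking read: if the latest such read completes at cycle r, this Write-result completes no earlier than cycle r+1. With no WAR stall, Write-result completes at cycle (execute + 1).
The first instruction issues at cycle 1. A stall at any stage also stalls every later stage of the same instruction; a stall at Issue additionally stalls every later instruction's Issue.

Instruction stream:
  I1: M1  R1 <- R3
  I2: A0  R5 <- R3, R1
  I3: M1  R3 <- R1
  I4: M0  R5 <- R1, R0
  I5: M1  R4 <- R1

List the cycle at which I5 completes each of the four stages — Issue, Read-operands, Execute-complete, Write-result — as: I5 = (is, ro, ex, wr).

I5 = (17, 18, 23, 24)

t=1  I1 dispatched to M1
t=2  I1 operands ready | I2 dispatched to A0
t=7  I1 complete
t=8  R1←I1
t=9  I2 operands ready | I3 dispatched to M1
t=10  I2 complete | I3 operands ready
t=11  R5←I2
t=12  I4 dispatched to M0
t=13  I4 operands ready
t=15  I3 complete
t=16  R3←I3
t=17  I5 dispatched to M1
t=18  I4 complete | I5 operands ready
t=19  R5←I4
t=23  I5 complete
t=24  R4←I5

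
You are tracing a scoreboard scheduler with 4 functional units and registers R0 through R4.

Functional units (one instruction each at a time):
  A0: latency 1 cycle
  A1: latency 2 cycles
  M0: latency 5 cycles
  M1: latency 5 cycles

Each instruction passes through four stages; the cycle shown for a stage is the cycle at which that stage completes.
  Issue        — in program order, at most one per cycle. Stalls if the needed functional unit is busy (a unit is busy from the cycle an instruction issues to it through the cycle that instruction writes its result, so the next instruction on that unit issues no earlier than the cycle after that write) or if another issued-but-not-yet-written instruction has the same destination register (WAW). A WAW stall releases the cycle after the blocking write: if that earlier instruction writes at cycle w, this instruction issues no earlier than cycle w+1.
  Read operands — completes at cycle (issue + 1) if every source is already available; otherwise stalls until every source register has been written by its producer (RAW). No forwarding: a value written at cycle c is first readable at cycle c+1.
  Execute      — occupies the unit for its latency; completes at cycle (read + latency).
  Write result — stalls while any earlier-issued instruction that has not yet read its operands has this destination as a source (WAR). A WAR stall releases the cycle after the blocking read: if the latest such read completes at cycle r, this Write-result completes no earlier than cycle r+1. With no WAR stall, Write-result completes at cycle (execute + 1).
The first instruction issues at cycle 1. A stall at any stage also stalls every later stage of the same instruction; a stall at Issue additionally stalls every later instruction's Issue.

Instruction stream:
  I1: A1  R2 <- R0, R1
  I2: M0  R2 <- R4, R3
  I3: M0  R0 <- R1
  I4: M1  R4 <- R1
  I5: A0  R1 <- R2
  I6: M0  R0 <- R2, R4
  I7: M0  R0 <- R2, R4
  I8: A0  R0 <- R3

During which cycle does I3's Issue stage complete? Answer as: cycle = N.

cycle = 14

I1 -> (1, 2, 4, 5)
I2 -> (6, 7, 12, 13)  // WAW R2: wait I1 write@5
I3 -> (14, 15, 20, 21)  // struct: M0 busy until I2 writes@13
I4 -> (15, 16, 21, 22)
I5 -> (16, 17, 18, 19)
I6 -> (22, 23, 28, 29)  // struct: M0 busy until I3 writes@21
I7 -> (30, 31, 36, 37)  // struct: M0 busy until I6 writes@29
I8 -> (38, 39, 40, 41)  // WAW R0: wait I7 write@37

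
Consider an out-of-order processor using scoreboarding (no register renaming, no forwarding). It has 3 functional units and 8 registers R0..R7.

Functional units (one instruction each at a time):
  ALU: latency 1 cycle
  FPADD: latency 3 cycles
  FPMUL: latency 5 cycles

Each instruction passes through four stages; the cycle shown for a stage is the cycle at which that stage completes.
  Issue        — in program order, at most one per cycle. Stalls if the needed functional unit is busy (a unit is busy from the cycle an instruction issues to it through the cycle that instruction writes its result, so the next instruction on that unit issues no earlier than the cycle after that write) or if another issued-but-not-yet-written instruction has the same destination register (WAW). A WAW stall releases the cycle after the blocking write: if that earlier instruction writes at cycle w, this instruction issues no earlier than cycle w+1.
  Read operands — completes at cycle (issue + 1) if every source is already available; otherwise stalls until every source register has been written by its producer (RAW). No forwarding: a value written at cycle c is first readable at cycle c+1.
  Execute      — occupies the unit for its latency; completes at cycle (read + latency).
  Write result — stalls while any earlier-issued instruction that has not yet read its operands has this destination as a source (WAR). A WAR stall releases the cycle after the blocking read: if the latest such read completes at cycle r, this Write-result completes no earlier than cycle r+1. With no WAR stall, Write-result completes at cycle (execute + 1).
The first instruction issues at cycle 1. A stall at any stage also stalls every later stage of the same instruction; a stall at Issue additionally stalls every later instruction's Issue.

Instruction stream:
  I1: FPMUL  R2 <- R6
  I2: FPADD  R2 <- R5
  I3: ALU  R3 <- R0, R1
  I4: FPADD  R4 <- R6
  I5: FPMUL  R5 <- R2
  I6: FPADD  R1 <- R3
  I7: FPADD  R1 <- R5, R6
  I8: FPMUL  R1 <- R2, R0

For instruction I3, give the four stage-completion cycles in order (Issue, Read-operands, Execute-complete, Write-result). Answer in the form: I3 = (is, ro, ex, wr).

t=1  I1 dispatched to FPMUL
t=2  I1 operands ready
t=7  I1 complete
t=8  R2←I1
t=9  I2 dispatched to FPADD
t=10  I2 operands ready | I3 dispatched to ALU
t=11  I3 operands ready
t=12  I3 complete
t=13  I2 complete | R3←I3
t=14  R2←I2
t=15  I4 dispatched to FPADD
t=16  I4 operands ready | I5 dispatched to FPMUL
t=17  I5 operands ready
t=19  I4 complete
t=20  R4←I4
t=21  I6 dispatched to FPADD
t=22  I5 complete | I6 operands ready
t=23  R5←I5
t=25  I6 complete
t=26  R1←I6
t=27  I7 dispatched to FPADD
t=28  I7 operands ready
t=31  I7 complete
t=32  R1←I7
t=33  I8 dispatched to FPMUL
t=34  I8 operands ready
t=39  I8 complete
t=40  R1←I8

I3 = (10, 11, 12, 13)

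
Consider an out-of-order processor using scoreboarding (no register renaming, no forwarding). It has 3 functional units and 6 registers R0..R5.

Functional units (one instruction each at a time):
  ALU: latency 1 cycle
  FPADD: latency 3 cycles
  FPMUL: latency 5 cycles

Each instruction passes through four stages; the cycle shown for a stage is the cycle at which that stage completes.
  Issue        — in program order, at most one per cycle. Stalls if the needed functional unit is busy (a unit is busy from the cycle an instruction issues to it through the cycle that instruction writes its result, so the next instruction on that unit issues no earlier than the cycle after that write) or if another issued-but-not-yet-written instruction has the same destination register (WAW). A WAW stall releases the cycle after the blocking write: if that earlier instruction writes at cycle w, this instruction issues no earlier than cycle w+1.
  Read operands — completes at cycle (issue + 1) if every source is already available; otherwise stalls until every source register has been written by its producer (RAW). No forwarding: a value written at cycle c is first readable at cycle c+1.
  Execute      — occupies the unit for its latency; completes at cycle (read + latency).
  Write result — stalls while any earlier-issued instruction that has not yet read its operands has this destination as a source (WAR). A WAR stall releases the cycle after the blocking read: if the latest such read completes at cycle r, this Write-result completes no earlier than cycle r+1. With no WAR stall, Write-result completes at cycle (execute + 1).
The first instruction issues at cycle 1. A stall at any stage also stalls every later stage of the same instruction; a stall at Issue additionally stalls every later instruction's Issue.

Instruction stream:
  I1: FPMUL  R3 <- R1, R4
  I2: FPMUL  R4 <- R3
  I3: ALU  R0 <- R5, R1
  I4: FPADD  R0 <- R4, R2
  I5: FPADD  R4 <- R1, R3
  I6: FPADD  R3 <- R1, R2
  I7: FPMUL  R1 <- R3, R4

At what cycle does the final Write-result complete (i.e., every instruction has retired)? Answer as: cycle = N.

cycle 1: I1 dispatched to FPMUL
cycle 2: I1 operands ready
cycle 7: I1 complete
cycle 8: R3←I1
cycle 9: I2 dispatched to FPMUL
cycle 10: I2 operands ready; I3 dispatched to ALU
cycle 11: I3 operands ready
cycle 12: I3 complete
cycle 13: R0←I3
cycle 14: I4 dispatched to FPADD
cycle 15: I2 complete
cycle 16: R4←I2
cycle 17: I4 operands ready
cycle 20: I4 complete
cycle 21: R0←I4
cycle 22: I5 dispatched to FPADD
cycle 23: I5 operands ready
cycle 26: I5 complete
cycle 27: R4←I5
cycle 28: I6 dispatched to FPADD
cycle 29: I6 operands ready; I7 dispatched to FPMUL
cycle 32: I6 complete
cycle 33: R3←I6
cycle 34: I7 operands ready
cycle 39: I7 complete
cycle 40: R1←I7

cycle = 40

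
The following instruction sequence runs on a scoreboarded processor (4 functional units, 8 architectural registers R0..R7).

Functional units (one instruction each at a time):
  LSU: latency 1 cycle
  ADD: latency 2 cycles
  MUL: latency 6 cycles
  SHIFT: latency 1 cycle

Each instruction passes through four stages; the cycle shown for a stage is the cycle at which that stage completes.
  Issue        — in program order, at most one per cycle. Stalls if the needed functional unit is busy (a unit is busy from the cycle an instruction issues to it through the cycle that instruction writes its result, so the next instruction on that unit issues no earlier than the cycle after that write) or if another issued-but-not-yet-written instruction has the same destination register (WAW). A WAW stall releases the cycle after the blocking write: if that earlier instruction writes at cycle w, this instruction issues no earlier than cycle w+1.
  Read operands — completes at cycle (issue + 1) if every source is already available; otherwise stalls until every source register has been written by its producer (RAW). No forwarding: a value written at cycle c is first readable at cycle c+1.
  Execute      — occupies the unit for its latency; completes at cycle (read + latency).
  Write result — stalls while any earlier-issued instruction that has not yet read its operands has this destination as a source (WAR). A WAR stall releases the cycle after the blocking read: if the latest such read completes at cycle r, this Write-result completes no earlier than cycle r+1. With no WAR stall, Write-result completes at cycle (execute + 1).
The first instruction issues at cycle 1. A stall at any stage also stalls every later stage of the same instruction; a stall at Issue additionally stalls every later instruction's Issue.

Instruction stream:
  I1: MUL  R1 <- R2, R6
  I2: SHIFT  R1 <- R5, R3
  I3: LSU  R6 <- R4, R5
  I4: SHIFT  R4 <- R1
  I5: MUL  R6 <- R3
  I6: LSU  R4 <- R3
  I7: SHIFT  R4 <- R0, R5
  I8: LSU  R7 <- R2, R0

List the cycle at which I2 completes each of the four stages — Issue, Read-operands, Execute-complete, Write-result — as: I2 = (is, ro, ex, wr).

c1: I1 issues→MUL
c2: I1 reads
c8: I1 exec-done
c9: I1 writes R1
c10: I2 issues→SHIFT
c11: I2 reads; I3 issues→LSU
c12: I2 exec-done; I3 reads
c13: I2 writes R1; I3 exec-done
c14: I3 writes R6; I4 issues→SHIFT
c15: I4 reads; I5 issues→MUL
c16: I4 exec-done; I5 reads
c17: I4 writes R4
c18: I6 issues→LSU
c19: I6 reads
c20: I6 exec-done
c21: I6 writes R4
c22: I5 exec-done; I7 issues→SHIFT
c23: I5 writes R6; I7 reads; I8 issues→LSU
c24: I7 exec-done; I8 reads
c25: I7 writes R4; I8 exec-done
c26: I8 writes R7

I2 = (10, 11, 12, 13)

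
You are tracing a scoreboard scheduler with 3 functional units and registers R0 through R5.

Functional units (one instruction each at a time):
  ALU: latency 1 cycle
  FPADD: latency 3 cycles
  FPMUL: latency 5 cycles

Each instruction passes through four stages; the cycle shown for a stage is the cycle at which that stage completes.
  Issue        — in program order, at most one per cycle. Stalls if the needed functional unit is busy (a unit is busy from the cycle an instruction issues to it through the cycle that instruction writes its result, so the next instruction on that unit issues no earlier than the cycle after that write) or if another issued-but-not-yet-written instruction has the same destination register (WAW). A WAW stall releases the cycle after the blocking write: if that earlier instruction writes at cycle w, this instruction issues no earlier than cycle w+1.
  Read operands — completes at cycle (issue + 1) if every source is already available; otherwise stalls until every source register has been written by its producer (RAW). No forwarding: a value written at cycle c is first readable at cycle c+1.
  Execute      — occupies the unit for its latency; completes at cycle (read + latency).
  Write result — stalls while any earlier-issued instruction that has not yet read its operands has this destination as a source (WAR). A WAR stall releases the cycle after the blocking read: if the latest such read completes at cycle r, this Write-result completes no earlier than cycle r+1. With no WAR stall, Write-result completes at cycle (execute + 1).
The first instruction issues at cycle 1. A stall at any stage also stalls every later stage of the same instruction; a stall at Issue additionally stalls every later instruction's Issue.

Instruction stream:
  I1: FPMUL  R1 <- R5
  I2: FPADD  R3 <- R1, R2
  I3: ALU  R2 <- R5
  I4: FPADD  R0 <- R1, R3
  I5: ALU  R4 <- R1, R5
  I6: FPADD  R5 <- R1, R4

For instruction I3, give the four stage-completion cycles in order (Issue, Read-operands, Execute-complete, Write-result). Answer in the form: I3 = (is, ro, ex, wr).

I1  is:1  ro:2  ex:7  wr:8
I2  is:2  ro:9  ex:12  wr:13  — RAW R1: wait I1 write@8
I3  is:3  ro:4  ex:5  wr:10  — WAR R2: wait I2 read@9
I4  is:14  ro:15  ex:18  wr:19  — struct: FPADD busy until I2 writes@13
I5  is:15  ro:16  ex:17  wr:18
I6  is:20  ro:21  ex:24  wr:25  — struct: FPADD busy until I4 writes@19

I3 = (3, 4, 5, 10)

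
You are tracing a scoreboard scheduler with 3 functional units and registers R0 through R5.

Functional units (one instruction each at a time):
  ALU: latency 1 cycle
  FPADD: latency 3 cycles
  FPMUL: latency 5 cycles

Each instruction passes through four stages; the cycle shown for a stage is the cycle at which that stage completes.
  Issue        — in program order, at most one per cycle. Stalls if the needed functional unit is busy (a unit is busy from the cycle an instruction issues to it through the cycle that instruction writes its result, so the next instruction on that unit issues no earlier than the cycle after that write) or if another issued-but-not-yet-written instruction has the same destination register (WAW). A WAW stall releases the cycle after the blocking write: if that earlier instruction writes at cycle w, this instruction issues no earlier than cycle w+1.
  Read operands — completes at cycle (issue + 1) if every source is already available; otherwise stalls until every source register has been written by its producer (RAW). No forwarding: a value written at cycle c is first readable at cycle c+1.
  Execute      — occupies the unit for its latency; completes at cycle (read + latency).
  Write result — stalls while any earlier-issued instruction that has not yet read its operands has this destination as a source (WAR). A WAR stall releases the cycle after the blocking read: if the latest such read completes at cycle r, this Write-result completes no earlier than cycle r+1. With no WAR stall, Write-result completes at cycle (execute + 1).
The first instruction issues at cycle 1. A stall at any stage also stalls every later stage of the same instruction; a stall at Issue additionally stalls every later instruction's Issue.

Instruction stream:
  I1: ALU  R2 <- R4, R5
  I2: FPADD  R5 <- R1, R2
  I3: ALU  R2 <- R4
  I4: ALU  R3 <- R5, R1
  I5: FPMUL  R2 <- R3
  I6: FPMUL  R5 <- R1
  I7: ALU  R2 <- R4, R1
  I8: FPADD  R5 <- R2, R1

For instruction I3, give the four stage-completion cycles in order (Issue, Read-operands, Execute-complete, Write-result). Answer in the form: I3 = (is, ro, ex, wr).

I3 = (5, 6, 7, 8)

[1] issue I1 (ALU)
[2] I1 read-ops · issue I2 (FPADD)
[3] I1 finished on ALU
[4] I1→R2
[5] I2 read-ops · issue I3 (ALU)
[6] I3 read-ops
[7] I3 finished on ALU
[8] I2 finished on FPADD · I3→R2
[9] I2→R5 · issue I4 (ALU)
[10] I4 read-ops · issue I5 (FPMUL)
[11] I4 finished on ALU
[12] I4→R3
[13] I5 read-ops
[18] I5 finished on FPMUL
[19] I5→R2
[20] issue I6 (FPMUL)
[21] I6 read-ops · issue I7 (ALU)
[22] I7 read-ops
[23] I7 finished on ALU
[24] I7→R2
[26] I6 finished on FPMUL
[27] I6→R5
[28] issue I8 (FPADD)
[29] I8 read-ops
[32] I8 finished on FPADD
[33] I8→R5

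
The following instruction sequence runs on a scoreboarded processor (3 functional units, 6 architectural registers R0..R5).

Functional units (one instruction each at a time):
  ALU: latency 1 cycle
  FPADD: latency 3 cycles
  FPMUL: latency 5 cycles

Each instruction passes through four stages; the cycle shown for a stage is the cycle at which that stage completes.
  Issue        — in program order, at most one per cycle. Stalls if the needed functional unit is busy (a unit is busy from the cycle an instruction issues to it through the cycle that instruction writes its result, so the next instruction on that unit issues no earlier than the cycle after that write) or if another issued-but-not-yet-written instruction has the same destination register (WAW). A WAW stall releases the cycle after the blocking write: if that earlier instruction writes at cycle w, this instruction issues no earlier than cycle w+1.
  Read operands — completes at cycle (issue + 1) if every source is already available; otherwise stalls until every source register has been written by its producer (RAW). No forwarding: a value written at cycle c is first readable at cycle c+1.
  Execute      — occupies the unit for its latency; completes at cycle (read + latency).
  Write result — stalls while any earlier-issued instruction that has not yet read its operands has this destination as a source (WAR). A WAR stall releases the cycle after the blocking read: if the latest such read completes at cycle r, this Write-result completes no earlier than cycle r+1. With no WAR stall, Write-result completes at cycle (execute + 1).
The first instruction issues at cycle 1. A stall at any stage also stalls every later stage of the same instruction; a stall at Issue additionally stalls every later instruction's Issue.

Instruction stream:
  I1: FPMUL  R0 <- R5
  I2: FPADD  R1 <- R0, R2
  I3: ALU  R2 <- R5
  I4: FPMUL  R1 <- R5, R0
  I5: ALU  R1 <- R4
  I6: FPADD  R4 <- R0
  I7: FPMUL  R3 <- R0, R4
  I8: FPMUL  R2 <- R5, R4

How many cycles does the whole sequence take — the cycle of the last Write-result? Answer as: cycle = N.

t=1  I1 issues→FPMUL
t=2  I1 reads | I2 issues→FPADD
t=3  I3 issues→ALU
t=4  I3 reads
t=5  I3 exec-done
t=7  I1 exec-done
t=8  I1 writes R0
t=9  I2 reads
t=10  I3 writes R2
t=12  I2 exec-done
t=13  I2 writes R1
t=14  I4 issues→FPMUL
t=15  I4 reads
t=20  I4 exec-done
t=21  I4 writes R1
t=22  I5 issues→ALU
t=23  I5 reads | I6 issues→FPADD
t=24  I5 exec-done | I6 reads | I7 issues→FPMUL
t=25  I5 writes R1
t=27  I6 exec-done
t=28  I6 writes R4
t=29  I7 reads
t=34  I7 exec-done
t=35  I7 writes R3
t=36  I8 issues→FPMUL
t=37  I8 reads
t=42  I8 exec-done
t=43  I8 writes R2

cycle = 43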